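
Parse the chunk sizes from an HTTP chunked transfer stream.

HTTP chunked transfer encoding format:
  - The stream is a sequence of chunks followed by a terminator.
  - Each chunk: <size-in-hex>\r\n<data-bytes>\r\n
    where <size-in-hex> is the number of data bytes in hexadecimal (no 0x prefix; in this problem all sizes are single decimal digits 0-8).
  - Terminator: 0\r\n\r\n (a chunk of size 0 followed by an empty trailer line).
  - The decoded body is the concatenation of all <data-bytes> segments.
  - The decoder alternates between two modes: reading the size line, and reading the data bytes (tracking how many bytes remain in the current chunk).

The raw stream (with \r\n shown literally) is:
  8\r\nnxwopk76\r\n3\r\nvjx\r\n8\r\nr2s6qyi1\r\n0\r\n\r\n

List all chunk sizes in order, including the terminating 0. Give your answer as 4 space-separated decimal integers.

Chunk 1: stream[0..1]='8' size=0x8=8, data at stream[3..11]='nxwopk76' -> body[0..8], body so far='nxwopk76'
Chunk 2: stream[13..14]='3' size=0x3=3, data at stream[16..19]='vjx' -> body[8..11], body so far='nxwopk76vjx'
Chunk 3: stream[21..22]='8' size=0x8=8, data at stream[24..32]='r2s6qyi1' -> body[11..19], body so far='nxwopk76vjxr2s6qyi1'
Chunk 4: stream[34..35]='0' size=0 (terminator). Final body='nxwopk76vjxr2s6qyi1' (19 bytes)

Answer: 8 3 8 0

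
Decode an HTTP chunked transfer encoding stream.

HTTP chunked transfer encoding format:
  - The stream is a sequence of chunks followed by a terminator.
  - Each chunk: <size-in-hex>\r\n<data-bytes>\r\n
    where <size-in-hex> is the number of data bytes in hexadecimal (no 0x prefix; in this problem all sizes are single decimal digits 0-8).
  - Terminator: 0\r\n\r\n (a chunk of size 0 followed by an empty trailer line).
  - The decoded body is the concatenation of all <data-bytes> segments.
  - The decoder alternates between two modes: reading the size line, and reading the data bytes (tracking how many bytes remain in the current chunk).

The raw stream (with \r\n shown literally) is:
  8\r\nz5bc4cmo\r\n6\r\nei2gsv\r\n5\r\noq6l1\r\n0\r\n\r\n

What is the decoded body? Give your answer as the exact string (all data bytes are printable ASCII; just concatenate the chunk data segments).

Chunk 1: stream[0..1]='8' size=0x8=8, data at stream[3..11]='z5bc4cmo' -> body[0..8], body so far='z5bc4cmo'
Chunk 2: stream[13..14]='6' size=0x6=6, data at stream[16..22]='ei2gsv' -> body[8..14], body so far='z5bc4cmoei2gsv'
Chunk 3: stream[24..25]='5' size=0x5=5, data at stream[27..32]='oq6l1' -> body[14..19], body so far='z5bc4cmoei2gsvoq6l1'
Chunk 4: stream[34..35]='0' size=0 (terminator). Final body='z5bc4cmoei2gsvoq6l1' (19 bytes)

Answer: z5bc4cmoei2gsvoq6l1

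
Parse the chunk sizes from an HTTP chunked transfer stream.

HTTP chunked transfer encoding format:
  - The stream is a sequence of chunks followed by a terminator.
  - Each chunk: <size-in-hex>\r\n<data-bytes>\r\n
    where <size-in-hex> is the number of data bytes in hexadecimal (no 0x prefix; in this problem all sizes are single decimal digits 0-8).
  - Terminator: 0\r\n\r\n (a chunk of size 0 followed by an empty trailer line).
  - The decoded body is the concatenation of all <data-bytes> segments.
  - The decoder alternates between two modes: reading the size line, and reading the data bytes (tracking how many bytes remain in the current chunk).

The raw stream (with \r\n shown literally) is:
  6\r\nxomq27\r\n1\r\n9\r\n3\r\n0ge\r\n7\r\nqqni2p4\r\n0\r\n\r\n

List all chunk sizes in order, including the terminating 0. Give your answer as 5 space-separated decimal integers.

Chunk 1: stream[0..1]='6' size=0x6=6, data at stream[3..9]='xomq27' -> body[0..6], body so far='xomq27'
Chunk 2: stream[11..12]='1' size=0x1=1, data at stream[14..15]='9' -> body[6..7], body so far='xomq279'
Chunk 3: stream[17..18]='3' size=0x3=3, data at stream[20..23]='0ge' -> body[7..10], body so far='xomq2790ge'
Chunk 4: stream[25..26]='7' size=0x7=7, data at stream[28..35]='qqni2p4' -> body[10..17], body so far='xomq2790geqqni2p4'
Chunk 5: stream[37..38]='0' size=0 (terminator). Final body='xomq2790geqqni2p4' (17 bytes)

Answer: 6 1 3 7 0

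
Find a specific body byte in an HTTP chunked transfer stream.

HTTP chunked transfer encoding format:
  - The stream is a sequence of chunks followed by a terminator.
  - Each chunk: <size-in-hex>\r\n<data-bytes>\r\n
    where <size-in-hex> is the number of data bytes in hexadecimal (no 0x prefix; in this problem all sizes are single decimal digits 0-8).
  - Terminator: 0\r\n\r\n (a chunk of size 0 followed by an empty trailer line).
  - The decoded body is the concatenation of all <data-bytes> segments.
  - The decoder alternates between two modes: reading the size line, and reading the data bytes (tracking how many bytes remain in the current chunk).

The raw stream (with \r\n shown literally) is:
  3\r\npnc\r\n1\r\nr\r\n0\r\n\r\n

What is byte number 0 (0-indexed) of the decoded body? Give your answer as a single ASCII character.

Chunk 1: stream[0..1]='3' size=0x3=3, data at stream[3..6]='pnc' -> body[0..3], body so far='pnc'
Chunk 2: stream[8..9]='1' size=0x1=1, data at stream[11..12]='r' -> body[3..4], body so far='pncr'
Chunk 3: stream[14..15]='0' size=0 (terminator). Final body='pncr' (4 bytes)
Body byte 0 = 'p'

Answer: p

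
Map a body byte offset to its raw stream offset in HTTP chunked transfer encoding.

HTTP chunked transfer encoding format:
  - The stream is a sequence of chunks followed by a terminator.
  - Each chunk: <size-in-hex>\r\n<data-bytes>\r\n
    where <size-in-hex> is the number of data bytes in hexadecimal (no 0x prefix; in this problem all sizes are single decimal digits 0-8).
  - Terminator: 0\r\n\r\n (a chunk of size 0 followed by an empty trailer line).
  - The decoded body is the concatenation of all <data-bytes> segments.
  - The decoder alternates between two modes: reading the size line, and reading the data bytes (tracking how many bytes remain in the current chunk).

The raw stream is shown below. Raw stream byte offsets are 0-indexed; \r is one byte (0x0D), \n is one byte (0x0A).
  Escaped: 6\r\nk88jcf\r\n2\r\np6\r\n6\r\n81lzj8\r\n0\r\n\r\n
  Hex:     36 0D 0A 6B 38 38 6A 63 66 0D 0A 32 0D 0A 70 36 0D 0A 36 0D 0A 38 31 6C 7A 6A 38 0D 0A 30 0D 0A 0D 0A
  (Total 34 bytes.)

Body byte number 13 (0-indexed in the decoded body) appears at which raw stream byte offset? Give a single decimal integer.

Chunk 1: stream[0..1]='6' size=0x6=6, data at stream[3..9]='k88jcf' -> body[0..6], body so far='k88jcf'
Chunk 2: stream[11..12]='2' size=0x2=2, data at stream[14..16]='p6' -> body[6..8], body so far='k88jcfp6'
Chunk 3: stream[18..19]='6' size=0x6=6, data at stream[21..27]='81lzj8' -> body[8..14], body so far='k88jcfp681lzj8'
Chunk 4: stream[29..30]='0' size=0 (terminator). Final body='k88jcfp681lzj8' (14 bytes)
Body byte 13 at stream offset 26

Answer: 26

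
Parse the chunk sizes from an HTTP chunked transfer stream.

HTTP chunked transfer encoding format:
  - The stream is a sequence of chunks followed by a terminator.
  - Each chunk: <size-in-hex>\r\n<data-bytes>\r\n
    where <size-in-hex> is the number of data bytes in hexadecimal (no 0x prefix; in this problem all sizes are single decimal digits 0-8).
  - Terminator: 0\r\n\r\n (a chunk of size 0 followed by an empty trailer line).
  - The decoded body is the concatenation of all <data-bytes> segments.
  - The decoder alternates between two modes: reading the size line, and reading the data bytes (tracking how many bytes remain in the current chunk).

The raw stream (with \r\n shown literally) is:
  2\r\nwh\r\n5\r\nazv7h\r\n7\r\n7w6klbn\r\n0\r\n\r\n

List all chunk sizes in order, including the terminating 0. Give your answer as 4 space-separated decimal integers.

Answer: 2 5 7 0

Derivation:
Chunk 1: stream[0..1]='2' size=0x2=2, data at stream[3..5]='wh' -> body[0..2], body so far='wh'
Chunk 2: stream[7..8]='5' size=0x5=5, data at stream[10..15]='azv7h' -> body[2..7], body so far='whazv7h'
Chunk 3: stream[17..18]='7' size=0x7=7, data at stream[20..27]='7w6klbn' -> body[7..14], body so far='whazv7h7w6klbn'
Chunk 4: stream[29..30]='0' size=0 (terminator). Final body='whazv7h7w6klbn' (14 bytes)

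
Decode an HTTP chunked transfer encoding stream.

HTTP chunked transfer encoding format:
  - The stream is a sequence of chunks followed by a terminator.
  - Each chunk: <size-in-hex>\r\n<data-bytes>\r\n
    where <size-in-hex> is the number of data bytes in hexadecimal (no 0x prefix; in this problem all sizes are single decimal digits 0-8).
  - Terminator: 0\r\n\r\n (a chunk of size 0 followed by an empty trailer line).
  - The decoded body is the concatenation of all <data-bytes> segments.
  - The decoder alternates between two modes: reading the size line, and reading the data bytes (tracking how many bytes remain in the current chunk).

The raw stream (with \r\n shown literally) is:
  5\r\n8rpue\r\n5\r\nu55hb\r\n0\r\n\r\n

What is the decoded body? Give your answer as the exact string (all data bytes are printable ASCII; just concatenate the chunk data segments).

Answer: 8rpueu55hb

Derivation:
Chunk 1: stream[0..1]='5' size=0x5=5, data at stream[3..8]='8rpue' -> body[0..5], body so far='8rpue'
Chunk 2: stream[10..11]='5' size=0x5=5, data at stream[13..18]='u55hb' -> body[5..10], body so far='8rpueu55hb'
Chunk 3: stream[20..21]='0' size=0 (terminator). Final body='8rpueu55hb' (10 bytes)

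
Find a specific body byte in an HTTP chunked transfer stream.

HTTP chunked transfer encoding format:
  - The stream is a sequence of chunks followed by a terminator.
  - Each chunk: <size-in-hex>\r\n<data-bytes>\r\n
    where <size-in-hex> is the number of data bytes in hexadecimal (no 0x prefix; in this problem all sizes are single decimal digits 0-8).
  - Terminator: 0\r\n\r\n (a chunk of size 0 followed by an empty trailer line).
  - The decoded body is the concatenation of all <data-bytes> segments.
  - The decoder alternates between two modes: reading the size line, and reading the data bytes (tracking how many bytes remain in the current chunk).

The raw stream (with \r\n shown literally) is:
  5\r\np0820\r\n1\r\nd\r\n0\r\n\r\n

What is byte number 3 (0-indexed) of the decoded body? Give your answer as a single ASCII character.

Chunk 1: stream[0..1]='5' size=0x5=5, data at stream[3..8]='p0820' -> body[0..5], body so far='p0820'
Chunk 2: stream[10..11]='1' size=0x1=1, data at stream[13..14]='d' -> body[5..6], body so far='p0820d'
Chunk 3: stream[16..17]='0' size=0 (terminator). Final body='p0820d' (6 bytes)
Body byte 3 = '2'

Answer: 2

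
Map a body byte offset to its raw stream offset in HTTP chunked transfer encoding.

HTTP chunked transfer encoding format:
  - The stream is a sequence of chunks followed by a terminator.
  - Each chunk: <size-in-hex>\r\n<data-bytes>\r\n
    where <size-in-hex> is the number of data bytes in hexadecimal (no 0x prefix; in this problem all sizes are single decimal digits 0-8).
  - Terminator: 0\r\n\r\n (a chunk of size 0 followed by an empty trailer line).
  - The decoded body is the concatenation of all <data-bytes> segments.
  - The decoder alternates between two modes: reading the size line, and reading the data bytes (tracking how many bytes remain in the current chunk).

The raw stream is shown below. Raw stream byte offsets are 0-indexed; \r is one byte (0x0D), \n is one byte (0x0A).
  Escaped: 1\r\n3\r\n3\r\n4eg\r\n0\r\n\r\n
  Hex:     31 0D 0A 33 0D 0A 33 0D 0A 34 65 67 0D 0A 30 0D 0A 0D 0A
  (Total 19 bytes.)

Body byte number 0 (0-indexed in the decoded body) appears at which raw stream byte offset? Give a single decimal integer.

Chunk 1: stream[0..1]='1' size=0x1=1, data at stream[3..4]='3' -> body[0..1], body so far='3'
Chunk 2: stream[6..7]='3' size=0x3=3, data at stream[9..12]='4eg' -> body[1..4], body so far='34eg'
Chunk 3: stream[14..15]='0' size=0 (terminator). Final body='34eg' (4 bytes)
Body byte 0 at stream offset 3

Answer: 3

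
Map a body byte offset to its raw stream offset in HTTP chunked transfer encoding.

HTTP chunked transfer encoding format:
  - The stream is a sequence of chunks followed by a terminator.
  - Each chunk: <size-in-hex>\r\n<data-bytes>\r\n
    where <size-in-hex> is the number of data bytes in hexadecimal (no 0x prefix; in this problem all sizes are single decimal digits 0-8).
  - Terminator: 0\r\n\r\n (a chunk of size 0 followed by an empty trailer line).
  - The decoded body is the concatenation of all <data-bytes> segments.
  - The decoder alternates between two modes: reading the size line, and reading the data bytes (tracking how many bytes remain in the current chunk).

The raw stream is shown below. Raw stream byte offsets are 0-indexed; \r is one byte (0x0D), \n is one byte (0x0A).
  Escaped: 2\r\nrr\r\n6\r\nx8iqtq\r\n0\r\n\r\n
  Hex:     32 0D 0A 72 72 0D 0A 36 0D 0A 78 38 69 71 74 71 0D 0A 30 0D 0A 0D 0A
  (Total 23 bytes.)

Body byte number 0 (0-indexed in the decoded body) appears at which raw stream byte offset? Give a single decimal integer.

Answer: 3

Derivation:
Chunk 1: stream[0..1]='2' size=0x2=2, data at stream[3..5]='rr' -> body[0..2], body so far='rr'
Chunk 2: stream[7..8]='6' size=0x6=6, data at stream[10..16]='x8iqtq' -> body[2..8], body so far='rrx8iqtq'
Chunk 3: stream[18..19]='0' size=0 (terminator). Final body='rrx8iqtq' (8 bytes)
Body byte 0 at stream offset 3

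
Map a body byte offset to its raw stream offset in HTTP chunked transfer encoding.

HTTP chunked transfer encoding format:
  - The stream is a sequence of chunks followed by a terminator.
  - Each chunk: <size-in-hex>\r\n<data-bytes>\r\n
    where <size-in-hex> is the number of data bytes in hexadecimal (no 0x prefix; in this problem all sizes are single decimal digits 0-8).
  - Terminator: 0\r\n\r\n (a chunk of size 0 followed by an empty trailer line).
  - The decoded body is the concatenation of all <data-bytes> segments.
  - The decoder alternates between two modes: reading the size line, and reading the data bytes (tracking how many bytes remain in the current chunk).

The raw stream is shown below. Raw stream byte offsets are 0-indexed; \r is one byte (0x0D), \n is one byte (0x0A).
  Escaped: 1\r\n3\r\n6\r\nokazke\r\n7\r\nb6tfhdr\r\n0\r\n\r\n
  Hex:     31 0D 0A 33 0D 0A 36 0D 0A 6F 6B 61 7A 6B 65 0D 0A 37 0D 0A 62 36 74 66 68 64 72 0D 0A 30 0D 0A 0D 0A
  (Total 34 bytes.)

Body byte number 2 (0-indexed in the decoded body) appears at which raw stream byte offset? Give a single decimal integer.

Answer: 10

Derivation:
Chunk 1: stream[0..1]='1' size=0x1=1, data at stream[3..4]='3' -> body[0..1], body so far='3'
Chunk 2: stream[6..7]='6' size=0x6=6, data at stream[9..15]='okazke' -> body[1..7], body so far='3okazke'
Chunk 3: stream[17..18]='7' size=0x7=7, data at stream[20..27]='b6tfhdr' -> body[7..14], body so far='3okazkeb6tfhdr'
Chunk 4: stream[29..30]='0' size=0 (terminator). Final body='3okazkeb6tfhdr' (14 bytes)
Body byte 2 at stream offset 10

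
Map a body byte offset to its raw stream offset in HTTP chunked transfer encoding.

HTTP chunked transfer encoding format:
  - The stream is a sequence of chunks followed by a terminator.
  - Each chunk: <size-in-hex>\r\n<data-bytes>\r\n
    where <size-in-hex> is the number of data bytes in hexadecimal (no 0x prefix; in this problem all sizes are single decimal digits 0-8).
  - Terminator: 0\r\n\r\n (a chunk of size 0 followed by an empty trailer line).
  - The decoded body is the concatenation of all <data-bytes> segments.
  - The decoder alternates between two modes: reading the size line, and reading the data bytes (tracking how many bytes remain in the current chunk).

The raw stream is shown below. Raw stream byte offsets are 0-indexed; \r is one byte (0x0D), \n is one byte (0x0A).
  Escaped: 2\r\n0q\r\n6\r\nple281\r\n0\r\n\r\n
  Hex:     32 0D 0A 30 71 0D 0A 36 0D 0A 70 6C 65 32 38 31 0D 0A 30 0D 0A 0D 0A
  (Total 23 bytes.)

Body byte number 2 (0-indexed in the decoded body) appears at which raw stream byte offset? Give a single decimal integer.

Answer: 10

Derivation:
Chunk 1: stream[0..1]='2' size=0x2=2, data at stream[3..5]='0q' -> body[0..2], body so far='0q'
Chunk 2: stream[7..8]='6' size=0x6=6, data at stream[10..16]='ple281' -> body[2..8], body so far='0qple281'
Chunk 3: stream[18..19]='0' size=0 (terminator). Final body='0qple281' (8 bytes)
Body byte 2 at stream offset 10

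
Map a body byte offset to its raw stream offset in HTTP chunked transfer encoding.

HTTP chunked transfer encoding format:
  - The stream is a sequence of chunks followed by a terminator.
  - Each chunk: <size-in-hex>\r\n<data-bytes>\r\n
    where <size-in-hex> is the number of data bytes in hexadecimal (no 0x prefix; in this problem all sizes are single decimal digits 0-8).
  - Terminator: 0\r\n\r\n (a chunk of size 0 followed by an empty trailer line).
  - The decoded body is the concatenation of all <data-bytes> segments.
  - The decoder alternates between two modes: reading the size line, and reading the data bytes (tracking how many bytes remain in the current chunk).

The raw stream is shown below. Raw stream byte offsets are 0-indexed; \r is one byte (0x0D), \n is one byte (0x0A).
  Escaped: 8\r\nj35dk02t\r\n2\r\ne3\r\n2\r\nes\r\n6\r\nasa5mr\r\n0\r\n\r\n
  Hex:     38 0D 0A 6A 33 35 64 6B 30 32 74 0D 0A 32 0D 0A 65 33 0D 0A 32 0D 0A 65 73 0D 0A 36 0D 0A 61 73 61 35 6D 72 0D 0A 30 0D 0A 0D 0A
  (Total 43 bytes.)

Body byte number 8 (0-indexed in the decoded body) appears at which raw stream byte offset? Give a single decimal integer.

Chunk 1: stream[0..1]='8' size=0x8=8, data at stream[3..11]='j35dk02t' -> body[0..8], body so far='j35dk02t'
Chunk 2: stream[13..14]='2' size=0x2=2, data at stream[16..18]='e3' -> body[8..10], body so far='j35dk02te3'
Chunk 3: stream[20..21]='2' size=0x2=2, data at stream[23..25]='es' -> body[10..12], body so far='j35dk02te3es'
Chunk 4: stream[27..28]='6' size=0x6=6, data at stream[30..36]='asa5mr' -> body[12..18], body so far='j35dk02te3esasa5mr'
Chunk 5: stream[38..39]='0' size=0 (terminator). Final body='j35dk02te3esasa5mr' (18 bytes)
Body byte 8 at stream offset 16

Answer: 16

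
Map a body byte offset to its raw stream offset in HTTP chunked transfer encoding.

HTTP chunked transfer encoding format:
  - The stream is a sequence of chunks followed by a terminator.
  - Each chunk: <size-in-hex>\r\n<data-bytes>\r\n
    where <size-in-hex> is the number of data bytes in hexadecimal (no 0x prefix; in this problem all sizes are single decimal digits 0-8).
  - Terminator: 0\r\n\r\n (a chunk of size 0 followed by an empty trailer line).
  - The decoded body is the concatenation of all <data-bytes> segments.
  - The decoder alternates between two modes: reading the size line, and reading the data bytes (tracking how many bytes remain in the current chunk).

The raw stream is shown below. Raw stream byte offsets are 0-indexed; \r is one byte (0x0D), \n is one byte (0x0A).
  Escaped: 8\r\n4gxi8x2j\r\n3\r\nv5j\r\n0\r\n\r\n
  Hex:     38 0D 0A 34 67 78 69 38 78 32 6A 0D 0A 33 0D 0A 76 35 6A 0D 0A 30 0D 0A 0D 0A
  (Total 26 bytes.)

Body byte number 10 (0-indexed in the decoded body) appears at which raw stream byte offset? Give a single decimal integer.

Answer: 18

Derivation:
Chunk 1: stream[0..1]='8' size=0x8=8, data at stream[3..11]='4gxi8x2j' -> body[0..8], body so far='4gxi8x2j'
Chunk 2: stream[13..14]='3' size=0x3=3, data at stream[16..19]='v5j' -> body[8..11], body so far='4gxi8x2jv5j'
Chunk 3: stream[21..22]='0' size=0 (terminator). Final body='4gxi8x2jv5j' (11 bytes)
Body byte 10 at stream offset 18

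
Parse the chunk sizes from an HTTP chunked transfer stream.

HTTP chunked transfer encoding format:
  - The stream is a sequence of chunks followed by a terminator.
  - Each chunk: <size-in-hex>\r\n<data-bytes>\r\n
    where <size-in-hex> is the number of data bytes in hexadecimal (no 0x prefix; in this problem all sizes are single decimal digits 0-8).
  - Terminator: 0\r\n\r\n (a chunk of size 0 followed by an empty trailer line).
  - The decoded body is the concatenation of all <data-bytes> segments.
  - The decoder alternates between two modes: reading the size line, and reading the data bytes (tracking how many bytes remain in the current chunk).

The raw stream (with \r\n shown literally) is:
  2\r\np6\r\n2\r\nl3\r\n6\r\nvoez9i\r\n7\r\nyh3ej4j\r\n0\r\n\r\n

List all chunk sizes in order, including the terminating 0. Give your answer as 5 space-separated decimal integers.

Answer: 2 2 6 7 0

Derivation:
Chunk 1: stream[0..1]='2' size=0x2=2, data at stream[3..5]='p6' -> body[0..2], body so far='p6'
Chunk 2: stream[7..8]='2' size=0x2=2, data at stream[10..12]='l3' -> body[2..4], body so far='p6l3'
Chunk 3: stream[14..15]='6' size=0x6=6, data at stream[17..23]='voez9i' -> body[4..10], body so far='p6l3voez9i'
Chunk 4: stream[25..26]='7' size=0x7=7, data at stream[28..35]='yh3ej4j' -> body[10..17], body so far='p6l3voez9iyh3ej4j'
Chunk 5: stream[37..38]='0' size=0 (terminator). Final body='p6l3voez9iyh3ej4j' (17 bytes)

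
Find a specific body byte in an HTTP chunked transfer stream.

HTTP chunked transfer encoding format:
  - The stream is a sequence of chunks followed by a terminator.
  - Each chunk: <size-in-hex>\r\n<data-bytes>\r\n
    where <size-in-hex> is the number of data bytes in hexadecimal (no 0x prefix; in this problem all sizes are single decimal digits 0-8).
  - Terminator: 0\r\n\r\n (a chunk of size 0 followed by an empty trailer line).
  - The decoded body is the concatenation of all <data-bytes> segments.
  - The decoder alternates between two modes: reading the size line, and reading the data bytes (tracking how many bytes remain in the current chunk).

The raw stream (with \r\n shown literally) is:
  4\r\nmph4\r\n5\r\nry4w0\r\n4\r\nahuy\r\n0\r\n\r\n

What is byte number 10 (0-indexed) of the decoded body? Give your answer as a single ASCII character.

Chunk 1: stream[0..1]='4' size=0x4=4, data at stream[3..7]='mph4' -> body[0..4], body so far='mph4'
Chunk 2: stream[9..10]='5' size=0x5=5, data at stream[12..17]='ry4w0' -> body[4..9], body so far='mph4ry4w0'
Chunk 3: stream[19..20]='4' size=0x4=4, data at stream[22..26]='ahuy' -> body[9..13], body so far='mph4ry4w0ahuy'
Chunk 4: stream[28..29]='0' size=0 (terminator). Final body='mph4ry4w0ahuy' (13 bytes)
Body byte 10 = 'h'

Answer: h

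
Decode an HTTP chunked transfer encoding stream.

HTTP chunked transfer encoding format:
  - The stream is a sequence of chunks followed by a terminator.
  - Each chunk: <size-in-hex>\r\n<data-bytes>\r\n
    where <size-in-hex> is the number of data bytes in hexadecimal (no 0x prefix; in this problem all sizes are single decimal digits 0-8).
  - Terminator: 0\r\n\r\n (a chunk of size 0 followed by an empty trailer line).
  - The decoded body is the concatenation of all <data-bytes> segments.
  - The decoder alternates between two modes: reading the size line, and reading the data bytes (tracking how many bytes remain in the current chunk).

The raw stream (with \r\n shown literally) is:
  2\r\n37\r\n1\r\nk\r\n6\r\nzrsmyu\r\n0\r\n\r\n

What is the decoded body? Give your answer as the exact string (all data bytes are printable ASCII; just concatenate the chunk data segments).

Chunk 1: stream[0..1]='2' size=0x2=2, data at stream[3..5]='37' -> body[0..2], body so far='37'
Chunk 2: stream[7..8]='1' size=0x1=1, data at stream[10..11]='k' -> body[2..3], body so far='37k'
Chunk 3: stream[13..14]='6' size=0x6=6, data at stream[16..22]='zrsmyu' -> body[3..9], body so far='37kzrsmyu'
Chunk 4: stream[24..25]='0' size=0 (terminator). Final body='37kzrsmyu' (9 bytes)

Answer: 37kzrsmyu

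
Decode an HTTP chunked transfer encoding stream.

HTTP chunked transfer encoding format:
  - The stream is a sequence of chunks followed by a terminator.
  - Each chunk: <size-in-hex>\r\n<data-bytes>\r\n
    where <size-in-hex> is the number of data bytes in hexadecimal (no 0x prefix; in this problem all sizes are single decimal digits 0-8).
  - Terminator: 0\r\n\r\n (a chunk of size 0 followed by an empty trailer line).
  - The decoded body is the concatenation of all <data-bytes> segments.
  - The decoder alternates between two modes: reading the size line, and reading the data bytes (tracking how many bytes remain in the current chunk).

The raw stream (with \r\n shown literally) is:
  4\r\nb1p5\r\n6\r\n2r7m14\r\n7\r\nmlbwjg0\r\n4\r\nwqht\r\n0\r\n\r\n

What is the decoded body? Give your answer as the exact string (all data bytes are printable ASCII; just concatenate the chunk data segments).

Answer: b1p52r7m14mlbwjg0wqht

Derivation:
Chunk 1: stream[0..1]='4' size=0x4=4, data at stream[3..7]='b1p5' -> body[0..4], body so far='b1p5'
Chunk 2: stream[9..10]='6' size=0x6=6, data at stream[12..18]='2r7m14' -> body[4..10], body so far='b1p52r7m14'
Chunk 3: stream[20..21]='7' size=0x7=7, data at stream[23..30]='mlbwjg0' -> body[10..17], body so far='b1p52r7m14mlbwjg0'
Chunk 4: stream[32..33]='4' size=0x4=4, data at stream[35..39]='wqht' -> body[17..21], body so far='b1p52r7m14mlbwjg0wqht'
Chunk 5: stream[41..42]='0' size=0 (terminator). Final body='b1p52r7m14mlbwjg0wqht' (21 bytes)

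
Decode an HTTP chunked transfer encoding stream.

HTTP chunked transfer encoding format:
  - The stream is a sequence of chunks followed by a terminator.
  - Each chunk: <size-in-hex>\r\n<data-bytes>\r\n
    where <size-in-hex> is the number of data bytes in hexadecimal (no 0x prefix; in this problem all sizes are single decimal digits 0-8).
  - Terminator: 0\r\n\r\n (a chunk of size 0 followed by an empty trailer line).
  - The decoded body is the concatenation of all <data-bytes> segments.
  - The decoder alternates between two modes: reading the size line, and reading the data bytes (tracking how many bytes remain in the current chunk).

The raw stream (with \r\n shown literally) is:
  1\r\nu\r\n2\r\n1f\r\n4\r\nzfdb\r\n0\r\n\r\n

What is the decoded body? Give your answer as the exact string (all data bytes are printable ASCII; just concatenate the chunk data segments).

Chunk 1: stream[0..1]='1' size=0x1=1, data at stream[3..4]='u' -> body[0..1], body so far='u'
Chunk 2: stream[6..7]='2' size=0x2=2, data at stream[9..11]='1f' -> body[1..3], body so far='u1f'
Chunk 3: stream[13..14]='4' size=0x4=4, data at stream[16..20]='zfdb' -> body[3..7], body so far='u1fzfdb'
Chunk 4: stream[22..23]='0' size=0 (terminator). Final body='u1fzfdb' (7 bytes)

Answer: u1fzfdb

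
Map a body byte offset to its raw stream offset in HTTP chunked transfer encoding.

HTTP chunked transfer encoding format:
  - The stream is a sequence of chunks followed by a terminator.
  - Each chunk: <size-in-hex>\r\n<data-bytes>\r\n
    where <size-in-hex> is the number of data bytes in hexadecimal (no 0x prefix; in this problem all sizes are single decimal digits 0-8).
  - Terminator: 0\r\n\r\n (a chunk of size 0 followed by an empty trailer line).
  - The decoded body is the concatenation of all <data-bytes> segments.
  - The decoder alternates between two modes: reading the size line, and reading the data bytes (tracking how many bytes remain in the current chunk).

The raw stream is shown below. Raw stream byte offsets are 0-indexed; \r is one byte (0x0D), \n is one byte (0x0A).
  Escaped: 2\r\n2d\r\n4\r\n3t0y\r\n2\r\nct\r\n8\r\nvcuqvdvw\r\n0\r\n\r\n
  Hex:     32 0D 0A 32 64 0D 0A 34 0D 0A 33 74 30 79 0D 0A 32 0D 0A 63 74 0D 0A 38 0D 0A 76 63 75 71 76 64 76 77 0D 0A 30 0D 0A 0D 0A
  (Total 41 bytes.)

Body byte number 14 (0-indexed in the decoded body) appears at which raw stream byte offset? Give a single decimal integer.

Chunk 1: stream[0..1]='2' size=0x2=2, data at stream[3..5]='2d' -> body[0..2], body so far='2d'
Chunk 2: stream[7..8]='4' size=0x4=4, data at stream[10..14]='3t0y' -> body[2..6], body so far='2d3t0y'
Chunk 3: stream[16..17]='2' size=0x2=2, data at stream[19..21]='ct' -> body[6..8], body so far='2d3t0yct'
Chunk 4: stream[23..24]='8' size=0x8=8, data at stream[26..34]='vcuqvdvw' -> body[8..16], body so far='2d3t0yctvcuqvdvw'
Chunk 5: stream[36..37]='0' size=0 (terminator). Final body='2d3t0yctvcuqvdvw' (16 bytes)
Body byte 14 at stream offset 32

Answer: 32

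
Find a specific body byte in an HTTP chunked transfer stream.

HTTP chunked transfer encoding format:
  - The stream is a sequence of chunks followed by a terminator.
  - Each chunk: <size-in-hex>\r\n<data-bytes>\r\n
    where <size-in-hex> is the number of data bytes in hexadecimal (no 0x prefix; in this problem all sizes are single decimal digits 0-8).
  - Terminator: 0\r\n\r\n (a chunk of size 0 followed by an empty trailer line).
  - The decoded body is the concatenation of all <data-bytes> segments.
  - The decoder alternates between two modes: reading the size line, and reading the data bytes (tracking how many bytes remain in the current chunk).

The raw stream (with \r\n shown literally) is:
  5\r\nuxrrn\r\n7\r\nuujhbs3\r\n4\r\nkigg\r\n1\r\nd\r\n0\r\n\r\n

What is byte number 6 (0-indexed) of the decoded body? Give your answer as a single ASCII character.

Answer: u

Derivation:
Chunk 1: stream[0..1]='5' size=0x5=5, data at stream[3..8]='uxrrn' -> body[0..5], body so far='uxrrn'
Chunk 2: stream[10..11]='7' size=0x7=7, data at stream[13..20]='uujhbs3' -> body[5..12], body so far='uxrrnuujhbs3'
Chunk 3: stream[22..23]='4' size=0x4=4, data at stream[25..29]='kigg' -> body[12..16], body so far='uxrrnuujhbs3kigg'
Chunk 4: stream[31..32]='1' size=0x1=1, data at stream[34..35]='d' -> body[16..17], body so far='uxrrnuujhbs3kiggd'
Chunk 5: stream[37..38]='0' size=0 (terminator). Final body='uxrrnuujhbs3kiggd' (17 bytes)
Body byte 6 = 'u'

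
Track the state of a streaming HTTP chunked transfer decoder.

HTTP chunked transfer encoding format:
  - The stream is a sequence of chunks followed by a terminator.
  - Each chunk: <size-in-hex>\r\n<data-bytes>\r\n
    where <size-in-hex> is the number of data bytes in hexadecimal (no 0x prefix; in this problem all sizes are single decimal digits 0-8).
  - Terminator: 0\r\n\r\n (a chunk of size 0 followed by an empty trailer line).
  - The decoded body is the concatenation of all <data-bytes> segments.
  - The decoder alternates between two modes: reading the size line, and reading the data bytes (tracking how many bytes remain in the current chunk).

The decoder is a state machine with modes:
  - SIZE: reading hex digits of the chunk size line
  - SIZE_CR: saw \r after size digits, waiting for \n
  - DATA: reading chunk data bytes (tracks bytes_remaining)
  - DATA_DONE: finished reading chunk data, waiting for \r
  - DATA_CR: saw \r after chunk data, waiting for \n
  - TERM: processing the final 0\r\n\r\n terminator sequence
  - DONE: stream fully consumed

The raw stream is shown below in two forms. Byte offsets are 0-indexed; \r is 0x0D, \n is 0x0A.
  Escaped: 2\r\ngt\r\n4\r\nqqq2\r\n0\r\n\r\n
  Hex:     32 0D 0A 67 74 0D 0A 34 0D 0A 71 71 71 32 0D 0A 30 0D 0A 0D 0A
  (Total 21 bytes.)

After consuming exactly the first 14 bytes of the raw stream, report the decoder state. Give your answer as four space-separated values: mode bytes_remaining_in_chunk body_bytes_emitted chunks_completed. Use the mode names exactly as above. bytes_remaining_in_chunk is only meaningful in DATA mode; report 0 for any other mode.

Byte 0 = '2': mode=SIZE remaining=0 emitted=0 chunks_done=0
Byte 1 = 0x0D: mode=SIZE_CR remaining=0 emitted=0 chunks_done=0
Byte 2 = 0x0A: mode=DATA remaining=2 emitted=0 chunks_done=0
Byte 3 = 'g': mode=DATA remaining=1 emitted=1 chunks_done=0
Byte 4 = 't': mode=DATA_DONE remaining=0 emitted=2 chunks_done=0
Byte 5 = 0x0D: mode=DATA_CR remaining=0 emitted=2 chunks_done=0
Byte 6 = 0x0A: mode=SIZE remaining=0 emitted=2 chunks_done=1
Byte 7 = '4': mode=SIZE remaining=0 emitted=2 chunks_done=1
Byte 8 = 0x0D: mode=SIZE_CR remaining=0 emitted=2 chunks_done=1
Byte 9 = 0x0A: mode=DATA remaining=4 emitted=2 chunks_done=1
Byte 10 = 'q': mode=DATA remaining=3 emitted=3 chunks_done=1
Byte 11 = 'q': mode=DATA remaining=2 emitted=4 chunks_done=1
Byte 12 = 'q': mode=DATA remaining=1 emitted=5 chunks_done=1
Byte 13 = '2': mode=DATA_DONE remaining=0 emitted=6 chunks_done=1

Answer: DATA_DONE 0 6 1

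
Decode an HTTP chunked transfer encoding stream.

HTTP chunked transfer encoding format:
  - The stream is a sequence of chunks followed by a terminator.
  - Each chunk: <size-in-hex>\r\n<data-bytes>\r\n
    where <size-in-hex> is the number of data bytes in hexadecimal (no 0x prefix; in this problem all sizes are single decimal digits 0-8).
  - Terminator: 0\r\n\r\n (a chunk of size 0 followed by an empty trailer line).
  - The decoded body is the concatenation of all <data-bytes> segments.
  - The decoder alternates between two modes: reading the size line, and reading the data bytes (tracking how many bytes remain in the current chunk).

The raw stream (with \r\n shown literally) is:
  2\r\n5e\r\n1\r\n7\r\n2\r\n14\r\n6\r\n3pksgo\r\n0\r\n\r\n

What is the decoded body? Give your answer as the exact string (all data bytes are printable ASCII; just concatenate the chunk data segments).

Answer: 5e7143pksgo

Derivation:
Chunk 1: stream[0..1]='2' size=0x2=2, data at stream[3..5]='5e' -> body[0..2], body so far='5e'
Chunk 2: stream[7..8]='1' size=0x1=1, data at stream[10..11]='7' -> body[2..3], body so far='5e7'
Chunk 3: stream[13..14]='2' size=0x2=2, data at stream[16..18]='14' -> body[3..5], body so far='5e714'
Chunk 4: stream[20..21]='6' size=0x6=6, data at stream[23..29]='3pksgo' -> body[5..11], body so far='5e7143pksgo'
Chunk 5: stream[31..32]='0' size=0 (terminator). Final body='5e7143pksgo' (11 bytes)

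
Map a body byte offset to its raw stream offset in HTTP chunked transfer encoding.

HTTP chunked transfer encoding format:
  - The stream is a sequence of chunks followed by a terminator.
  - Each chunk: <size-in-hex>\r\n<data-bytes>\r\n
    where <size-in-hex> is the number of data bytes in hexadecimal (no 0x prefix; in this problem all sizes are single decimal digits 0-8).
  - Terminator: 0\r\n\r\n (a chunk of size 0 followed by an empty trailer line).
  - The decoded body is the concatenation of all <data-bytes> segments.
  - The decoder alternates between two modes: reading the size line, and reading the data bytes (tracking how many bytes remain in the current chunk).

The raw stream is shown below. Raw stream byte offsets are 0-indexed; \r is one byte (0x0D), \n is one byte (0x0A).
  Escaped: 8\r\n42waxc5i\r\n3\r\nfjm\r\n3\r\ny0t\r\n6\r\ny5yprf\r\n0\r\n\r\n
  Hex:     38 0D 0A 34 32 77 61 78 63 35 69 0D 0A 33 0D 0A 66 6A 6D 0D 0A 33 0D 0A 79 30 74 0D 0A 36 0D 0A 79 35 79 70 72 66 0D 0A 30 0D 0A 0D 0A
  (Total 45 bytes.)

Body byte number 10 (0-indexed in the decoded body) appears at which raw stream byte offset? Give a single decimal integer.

Chunk 1: stream[0..1]='8' size=0x8=8, data at stream[3..11]='42waxc5i' -> body[0..8], body so far='42waxc5i'
Chunk 2: stream[13..14]='3' size=0x3=3, data at stream[16..19]='fjm' -> body[8..11], body so far='42waxc5ifjm'
Chunk 3: stream[21..22]='3' size=0x3=3, data at stream[24..27]='y0t' -> body[11..14], body so far='42waxc5ifjmy0t'
Chunk 4: stream[29..30]='6' size=0x6=6, data at stream[32..38]='y5yprf' -> body[14..20], body so far='42waxc5ifjmy0ty5yprf'
Chunk 5: stream[40..41]='0' size=0 (terminator). Final body='42waxc5ifjmy0ty5yprf' (20 bytes)
Body byte 10 at stream offset 18

Answer: 18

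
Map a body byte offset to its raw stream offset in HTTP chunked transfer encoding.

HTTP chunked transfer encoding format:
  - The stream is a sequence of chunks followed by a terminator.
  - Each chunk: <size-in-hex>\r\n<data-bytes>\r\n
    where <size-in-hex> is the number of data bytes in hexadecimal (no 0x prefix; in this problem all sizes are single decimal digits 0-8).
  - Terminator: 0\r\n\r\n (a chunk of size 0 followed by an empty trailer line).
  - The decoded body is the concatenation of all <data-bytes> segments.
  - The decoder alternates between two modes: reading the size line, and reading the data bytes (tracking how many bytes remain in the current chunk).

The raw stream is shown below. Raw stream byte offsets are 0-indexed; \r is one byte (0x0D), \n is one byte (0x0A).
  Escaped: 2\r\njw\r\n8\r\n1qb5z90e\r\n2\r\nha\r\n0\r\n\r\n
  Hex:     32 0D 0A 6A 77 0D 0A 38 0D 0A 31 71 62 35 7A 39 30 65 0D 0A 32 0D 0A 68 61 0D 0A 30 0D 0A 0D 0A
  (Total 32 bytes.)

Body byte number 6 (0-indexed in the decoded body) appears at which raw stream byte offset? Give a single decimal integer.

Answer: 14

Derivation:
Chunk 1: stream[0..1]='2' size=0x2=2, data at stream[3..5]='jw' -> body[0..2], body so far='jw'
Chunk 2: stream[7..8]='8' size=0x8=8, data at stream[10..18]='1qb5z90e' -> body[2..10], body so far='jw1qb5z90e'
Chunk 3: stream[20..21]='2' size=0x2=2, data at stream[23..25]='ha' -> body[10..12], body so far='jw1qb5z90eha'
Chunk 4: stream[27..28]='0' size=0 (terminator). Final body='jw1qb5z90eha' (12 bytes)
Body byte 6 at stream offset 14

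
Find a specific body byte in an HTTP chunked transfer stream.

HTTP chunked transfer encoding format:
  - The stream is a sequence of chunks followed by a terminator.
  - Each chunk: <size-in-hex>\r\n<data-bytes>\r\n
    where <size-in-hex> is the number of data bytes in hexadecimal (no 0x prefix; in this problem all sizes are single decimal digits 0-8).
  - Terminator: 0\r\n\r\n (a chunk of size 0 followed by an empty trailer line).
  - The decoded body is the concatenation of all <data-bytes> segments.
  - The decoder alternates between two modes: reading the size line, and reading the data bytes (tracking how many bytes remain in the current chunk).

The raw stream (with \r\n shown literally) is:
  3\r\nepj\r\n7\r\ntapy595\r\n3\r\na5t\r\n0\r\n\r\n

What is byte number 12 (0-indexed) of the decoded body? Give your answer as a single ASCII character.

Answer: t

Derivation:
Chunk 1: stream[0..1]='3' size=0x3=3, data at stream[3..6]='epj' -> body[0..3], body so far='epj'
Chunk 2: stream[8..9]='7' size=0x7=7, data at stream[11..18]='tapy595' -> body[3..10], body so far='epjtapy595'
Chunk 3: stream[20..21]='3' size=0x3=3, data at stream[23..26]='a5t' -> body[10..13], body so far='epjtapy595a5t'
Chunk 4: stream[28..29]='0' size=0 (terminator). Final body='epjtapy595a5t' (13 bytes)
Body byte 12 = 't'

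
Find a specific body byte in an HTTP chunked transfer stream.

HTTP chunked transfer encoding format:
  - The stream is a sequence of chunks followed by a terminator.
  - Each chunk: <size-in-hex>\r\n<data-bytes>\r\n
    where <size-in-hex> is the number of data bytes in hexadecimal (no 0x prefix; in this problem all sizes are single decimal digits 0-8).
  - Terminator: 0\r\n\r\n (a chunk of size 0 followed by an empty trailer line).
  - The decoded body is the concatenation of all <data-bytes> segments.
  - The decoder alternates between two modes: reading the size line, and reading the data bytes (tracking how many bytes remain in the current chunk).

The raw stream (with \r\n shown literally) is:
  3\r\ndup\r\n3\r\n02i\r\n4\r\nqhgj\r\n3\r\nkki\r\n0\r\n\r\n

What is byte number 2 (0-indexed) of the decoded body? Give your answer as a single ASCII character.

Chunk 1: stream[0..1]='3' size=0x3=3, data at stream[3..6]='dup' -> body[0..3], body so far='dup'
Chunk 2: stream[8..9]='3' size=0x3=3, data at stream[11..14]='02i' -> body[3..6], body so far='dup02i'
Chunk 3: stream[16..17]='4' size=0x4=4, data at stream[19..23]='qhgj' -> body[6..10], body so far='dup02iqhgj'
Chunk 4: stream[25..26]='3' size=0x3=3, data at stream[28..31]='kki' -> body[10..13], body so far='dup02iqhgjkki'
Chunk 5: stream[33..34]='0' size=0 (terminator). Final body='dup02iqhgjkki' (13 bytes)
Body byte 2 = 'p'

Answer: p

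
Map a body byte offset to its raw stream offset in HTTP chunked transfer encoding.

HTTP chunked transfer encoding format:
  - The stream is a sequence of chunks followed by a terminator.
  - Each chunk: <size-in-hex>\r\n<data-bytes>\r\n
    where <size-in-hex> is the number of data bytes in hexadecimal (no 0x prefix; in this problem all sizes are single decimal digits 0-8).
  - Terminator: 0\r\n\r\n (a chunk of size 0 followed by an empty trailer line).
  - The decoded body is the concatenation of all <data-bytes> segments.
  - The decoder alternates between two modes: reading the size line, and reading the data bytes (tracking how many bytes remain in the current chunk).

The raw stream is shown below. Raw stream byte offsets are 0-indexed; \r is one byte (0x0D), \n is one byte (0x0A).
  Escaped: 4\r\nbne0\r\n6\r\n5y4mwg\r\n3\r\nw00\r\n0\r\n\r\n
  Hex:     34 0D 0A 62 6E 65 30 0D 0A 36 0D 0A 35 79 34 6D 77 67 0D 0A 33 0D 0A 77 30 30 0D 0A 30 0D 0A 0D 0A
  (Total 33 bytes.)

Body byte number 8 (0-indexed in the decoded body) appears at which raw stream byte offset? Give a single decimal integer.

Answer: 16

Derivation:
Chunk 1: stream[0..1]='4' size=0x4=4, data at stream[3..7]='bne0' -> body[0..4], body so far='bne0'
Chunk 2: stream[9..10]='6' size=0x6=6, data at stream[12..18]='5y4mwg' -> body[4..10], body so far='bne05y4mwg'
Chunk 3: stream[20..21]='3' size=0x3=3, data at stream[23..26]='w00' -> body[10..13], body so far='bne05y4mwgw00'
Chunk 4: stream[28..29]='0' size=0 (terminator). Final body='bne05y4mwgw00' (13 bytes)
Body byte 8 at stream offset 16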